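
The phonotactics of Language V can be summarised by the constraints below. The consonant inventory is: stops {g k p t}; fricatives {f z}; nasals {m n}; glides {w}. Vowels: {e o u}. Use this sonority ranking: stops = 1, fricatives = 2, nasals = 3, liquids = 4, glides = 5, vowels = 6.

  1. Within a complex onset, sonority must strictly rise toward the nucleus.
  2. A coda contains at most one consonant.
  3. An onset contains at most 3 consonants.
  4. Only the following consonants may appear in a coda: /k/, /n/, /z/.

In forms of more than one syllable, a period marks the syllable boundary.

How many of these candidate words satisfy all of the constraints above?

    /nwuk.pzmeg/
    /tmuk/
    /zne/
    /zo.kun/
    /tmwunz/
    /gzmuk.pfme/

/nwuk.pzmeg/ — violates constraint 4: syllable 2 coda contains /g/, which is not a licensed coda consonant → phonotactically illegal
/tmuk/ — σ1 onset /tm/ (1→3 rises), coda /k/ ok → phonotactically legal
/zne/ — σ1 onset /zn/ (2→3 rises), coda /∅/ ok → phonotactically legal
/zo.kun/ — σ1 onset /z/, coda /∅/ ok; σ2 onset /k/, coda /n/ ok → phonotactically legal
/tmwunz/ — violates constraint 2: syllable 1 coda /nz/ has 2 consonants (> 1) → phonotactically illegal
/gzmuk.pfme/ — σ1 onset /gzm/ (1→2→3 rises), coda /k/ ok; σ2 onset /pfm/ (1→2→3 rises), coda /∅/ ok → phonotactically legal
Phonotactically legal: /tmuk/, /zne/, /zo.kun/, /gzmuk.pfme/ → 4.

4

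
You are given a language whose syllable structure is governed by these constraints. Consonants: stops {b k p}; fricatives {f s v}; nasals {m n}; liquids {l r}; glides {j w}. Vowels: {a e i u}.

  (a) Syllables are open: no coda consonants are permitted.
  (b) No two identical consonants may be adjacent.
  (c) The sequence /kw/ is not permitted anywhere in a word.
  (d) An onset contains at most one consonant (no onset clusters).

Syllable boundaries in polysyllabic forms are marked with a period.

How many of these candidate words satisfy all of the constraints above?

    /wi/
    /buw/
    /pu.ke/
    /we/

3

/wi/ — σ1 onset /w/, coda /∅/ ok → phonotactically legal
/buw/ — violates constraint (a): syllable 1 coda /w/ has 1 consonant (> 0) → phonotactically illegal
/pu.ke/ — σ1 onset /p/, coda /∅/ ok; σ2 onset /k/, coda /∅/ ok → phonotactically legal
/we/ — σ1 onset /w/, coda /∅/ ok → phonotactically legal
Phonotactically legal: /wi/, /pu.ke/, /we/ → 3.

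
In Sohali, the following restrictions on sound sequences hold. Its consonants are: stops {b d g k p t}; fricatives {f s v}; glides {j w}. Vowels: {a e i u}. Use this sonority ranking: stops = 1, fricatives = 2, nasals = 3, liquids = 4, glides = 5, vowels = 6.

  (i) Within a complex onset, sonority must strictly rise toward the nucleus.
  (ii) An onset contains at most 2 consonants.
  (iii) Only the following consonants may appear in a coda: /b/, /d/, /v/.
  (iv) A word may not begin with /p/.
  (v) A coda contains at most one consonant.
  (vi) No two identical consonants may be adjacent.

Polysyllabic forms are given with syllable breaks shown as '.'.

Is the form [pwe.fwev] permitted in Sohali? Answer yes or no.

[pwe.fwev] — violates constraint (iv): word begins with /p/ → not permitted

no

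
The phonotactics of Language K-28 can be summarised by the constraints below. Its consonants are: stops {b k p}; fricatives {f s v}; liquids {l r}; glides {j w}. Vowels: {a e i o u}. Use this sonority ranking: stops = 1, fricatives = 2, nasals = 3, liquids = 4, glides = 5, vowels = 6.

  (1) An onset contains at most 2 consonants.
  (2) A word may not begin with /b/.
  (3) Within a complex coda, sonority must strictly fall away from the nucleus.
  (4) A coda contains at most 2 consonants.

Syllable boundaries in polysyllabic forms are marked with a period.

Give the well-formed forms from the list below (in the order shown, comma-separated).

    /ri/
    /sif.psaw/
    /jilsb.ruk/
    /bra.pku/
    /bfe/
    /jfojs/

/ri/ — σ1 onset /r/, coda /∅/ ok → well-formed
/sif.psaw/ — σ1 onset /s/, coda /f/ ok; σ2 onset /ps/ (2C), coda /w/ ok → well-formed
/jilsb.ruk/ — violates constraint 4: syllable 1 coda /lsb/ has 3 consonants (> 2) → ill-formed
/bra.pku/ — violates constraint 2: word begins with /b/ → ill-formed
/bfe/ — violates constraint 2: word begins with /b/ → ill-formed
/jfojs/ — σ1 onset /jf/ (2C), coda /js/ (5→2 falls) ok → well-formed

/ri/, /sif.psaw/, /jfojs/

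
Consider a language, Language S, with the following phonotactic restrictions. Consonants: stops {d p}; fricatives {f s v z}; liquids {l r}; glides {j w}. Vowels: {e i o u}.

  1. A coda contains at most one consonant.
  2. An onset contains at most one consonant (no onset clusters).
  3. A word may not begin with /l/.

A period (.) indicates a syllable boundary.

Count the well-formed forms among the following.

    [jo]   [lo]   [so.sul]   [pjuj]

[jo] — σ1 onset /j/, coda /∅/ ok → well-formed
[lo] — violates constraint 3: word begins with /l/ → ill-formed
[so.sul] — σ1 onset /s/, coda /∅/ ok; σ2 onset /s/, coda /l/ ok → well-formed
[pjuj] — violates constraint 2: syllable 1 onset /pj/ has 2 consonants (> 1) → ill-formed
Well-formed: [jo], [so.sul] → 2.

2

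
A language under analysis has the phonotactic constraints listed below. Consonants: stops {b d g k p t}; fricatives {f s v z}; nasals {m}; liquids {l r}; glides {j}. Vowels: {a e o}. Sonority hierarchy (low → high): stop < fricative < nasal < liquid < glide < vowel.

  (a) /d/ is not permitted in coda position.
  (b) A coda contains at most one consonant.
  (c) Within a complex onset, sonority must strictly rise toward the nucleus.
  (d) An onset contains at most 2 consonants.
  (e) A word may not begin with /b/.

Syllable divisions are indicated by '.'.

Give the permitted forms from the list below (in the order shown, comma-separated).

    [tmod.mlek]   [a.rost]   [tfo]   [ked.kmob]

[tmod.mlek] — violates constraint (a): syllable 1 coda contains /d/ → not permitted
[a.rost] — violates constraint (b): syllable 2 coda /st/ has 2 consonants (> 1) → not permitted
[tfo] — σ1 onset /tf/ (1→2 rises), coda /∅/ ok → permitted
[ked.kmob] — violates constraint (a): syllable 1 coda contains /d/ → not permitted

[tfo]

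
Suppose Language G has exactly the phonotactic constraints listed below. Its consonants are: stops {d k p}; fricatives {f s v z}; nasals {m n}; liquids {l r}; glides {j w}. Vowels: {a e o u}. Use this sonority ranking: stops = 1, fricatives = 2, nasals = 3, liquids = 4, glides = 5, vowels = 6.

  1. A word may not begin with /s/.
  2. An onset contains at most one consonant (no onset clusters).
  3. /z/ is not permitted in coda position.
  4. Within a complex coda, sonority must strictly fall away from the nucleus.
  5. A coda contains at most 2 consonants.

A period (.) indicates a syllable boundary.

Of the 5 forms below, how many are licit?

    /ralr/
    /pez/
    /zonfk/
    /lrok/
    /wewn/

/ralr/ — violates constraint 4: syllable 1 coda /lr/: /l/ (liquid, 4) → /r/ (liquid, 4) does not fall → illicit
/pez/ — violates constraint 3: syllable 1 coda contains /z/ → illicit
/zonfk/ — violates constraint 5: syllable 1 coda /nfk/ has 3 consonants (> 2) → illicit
/lrok/ — violates constraint 2: syllable 1 onset /lr/ has 2 consonants (> 1) → illicit
/wewn/ — σ1 onset /w/, coda /wn/ (5→3 falls) ok → licit
Licit: /wewn/ → 1.

1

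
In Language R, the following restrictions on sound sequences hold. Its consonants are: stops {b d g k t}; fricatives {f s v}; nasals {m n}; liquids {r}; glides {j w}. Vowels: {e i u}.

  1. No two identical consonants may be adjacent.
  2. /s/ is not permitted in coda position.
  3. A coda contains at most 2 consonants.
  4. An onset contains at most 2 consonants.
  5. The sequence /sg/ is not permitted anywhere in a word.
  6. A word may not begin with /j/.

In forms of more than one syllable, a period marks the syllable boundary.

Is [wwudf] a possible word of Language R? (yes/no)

[wwudf] — violates constraint 1: adjacent identical consonants /ww/ → ill-formed

no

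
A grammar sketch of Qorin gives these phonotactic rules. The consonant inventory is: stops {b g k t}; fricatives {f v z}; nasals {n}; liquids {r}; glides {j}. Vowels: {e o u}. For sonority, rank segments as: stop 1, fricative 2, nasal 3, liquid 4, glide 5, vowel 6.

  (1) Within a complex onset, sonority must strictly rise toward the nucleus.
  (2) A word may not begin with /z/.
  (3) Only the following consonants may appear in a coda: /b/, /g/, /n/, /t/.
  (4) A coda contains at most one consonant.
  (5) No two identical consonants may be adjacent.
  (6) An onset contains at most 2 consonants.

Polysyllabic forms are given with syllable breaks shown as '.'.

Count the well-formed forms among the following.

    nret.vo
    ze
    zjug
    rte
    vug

nret.vo — σ1 onset /nr/ (3→4 rises), coda /t/ ok; σ2 onset /v/, coda /∅/ ok → well-formed
ze — violates constraint 2: word begins with /z/ → ill-formed
zjug — violates constraint 2: word begins with /z/ → ill-formed
rte — violates constraint 1: syllable 1 onset /rt/: /r/ (liquid, 4) → /t/ (stop, 1) does not rise → ill-formed
vug — σ1 onset /v/, coda /g/ ok → well-formed
Well-formed: nret.vo, vug → 2.

2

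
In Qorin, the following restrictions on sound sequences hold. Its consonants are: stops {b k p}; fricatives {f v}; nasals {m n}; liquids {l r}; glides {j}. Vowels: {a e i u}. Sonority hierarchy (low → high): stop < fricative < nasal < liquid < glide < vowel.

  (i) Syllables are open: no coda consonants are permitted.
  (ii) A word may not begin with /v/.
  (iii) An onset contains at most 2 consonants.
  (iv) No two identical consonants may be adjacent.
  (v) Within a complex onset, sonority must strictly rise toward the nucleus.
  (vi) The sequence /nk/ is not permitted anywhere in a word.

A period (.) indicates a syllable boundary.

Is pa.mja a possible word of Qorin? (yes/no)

pa.mja — σ1 onset /p/, coda /∅/ ok; σ2 onset /mj/ (3→5 rises), coda /∅/ ok → phonotactically legal

yes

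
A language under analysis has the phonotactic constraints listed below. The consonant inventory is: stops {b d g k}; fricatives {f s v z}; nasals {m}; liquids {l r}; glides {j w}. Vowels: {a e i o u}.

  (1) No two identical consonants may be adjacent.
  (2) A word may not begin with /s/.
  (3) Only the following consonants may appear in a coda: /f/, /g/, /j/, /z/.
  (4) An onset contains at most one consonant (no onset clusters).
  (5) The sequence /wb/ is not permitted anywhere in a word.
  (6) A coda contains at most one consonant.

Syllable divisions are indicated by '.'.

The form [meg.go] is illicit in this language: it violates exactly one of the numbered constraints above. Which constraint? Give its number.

[meg.go]: adjacent identical consonants /gg/.
This is a violation of constraint 1: "No two identical consonants may be adjacent."
The remaining constraints (2, 3, 4, 5, 6) are satisfied.

1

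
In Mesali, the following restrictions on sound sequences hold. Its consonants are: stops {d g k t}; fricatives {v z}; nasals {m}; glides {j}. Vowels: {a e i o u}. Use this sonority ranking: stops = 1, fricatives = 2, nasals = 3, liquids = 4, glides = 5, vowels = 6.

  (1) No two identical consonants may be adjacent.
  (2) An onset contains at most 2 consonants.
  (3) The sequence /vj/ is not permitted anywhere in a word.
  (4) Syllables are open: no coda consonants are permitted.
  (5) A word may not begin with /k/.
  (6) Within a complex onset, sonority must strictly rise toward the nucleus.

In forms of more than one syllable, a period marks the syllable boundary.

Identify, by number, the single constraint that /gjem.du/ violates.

4

/gjem.du/: syllable 1 coda /m/ has 1 consonant (> 0).
This is a violation of constraint 4: "Syllables are open: no coda consonants are permitted."
The remaining constraints (1, 2, 3, 5, 6) are satisfied.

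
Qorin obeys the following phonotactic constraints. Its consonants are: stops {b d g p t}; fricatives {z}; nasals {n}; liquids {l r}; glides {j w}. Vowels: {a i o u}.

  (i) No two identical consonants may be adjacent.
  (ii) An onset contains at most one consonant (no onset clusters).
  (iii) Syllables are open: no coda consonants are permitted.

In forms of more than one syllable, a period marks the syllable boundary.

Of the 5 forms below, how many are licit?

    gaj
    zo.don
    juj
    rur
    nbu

0

gaj — violates constraint (iii): syllable 1 coda /j/ has 1 consonant (> 0) → illicit
zo.don — violates constraint (iii): syllable 2 coda /n/ has 1 consonant (> 0) → illicit
juj — violates constraint (iii): syllable 1 coda /j/ has 1 consonant (> 0) → illicit
rur — violates constraint (iii): syllable 1 coda /r/ has 1 consonant (> 0) → illicit
nbu — violates constraint (ii): syllable 1 onset /nb/ has 2 consonants (> 1) → illicit
No form is licit → 0.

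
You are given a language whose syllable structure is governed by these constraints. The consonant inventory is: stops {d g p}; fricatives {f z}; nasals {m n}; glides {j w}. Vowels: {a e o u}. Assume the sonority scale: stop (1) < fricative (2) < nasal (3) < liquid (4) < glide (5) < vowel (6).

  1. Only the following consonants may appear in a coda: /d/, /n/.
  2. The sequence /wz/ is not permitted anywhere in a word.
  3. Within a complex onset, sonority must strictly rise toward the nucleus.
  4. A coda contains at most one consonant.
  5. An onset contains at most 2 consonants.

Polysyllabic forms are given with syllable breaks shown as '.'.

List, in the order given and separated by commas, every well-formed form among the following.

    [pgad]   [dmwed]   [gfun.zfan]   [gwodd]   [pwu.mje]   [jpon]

[pwu.mje]

[pgad] — violates constraint 3: syllable 1 onset /pg/: /p/ (stop, 1) → /g/ (stop, 1) does not rise → ill-formed
[dmwed] — violates constraint 5: syllable 1 onset /dmw/ has 3 consonants (> 2) → ill-formed
[gfun.zfan] — violates constraint 3: syllable 2 onset /zf/: /z/ (fricative, 2) → /f/ (fricative, 2) does not rise → ill-formed
[gwodd] — violates constraint 4: syllable 1 coda /dd/ has 2 consonants (> 1) → ill-formed
[pwu.mje] — σ1 onset /pw/ (1→5 rises), coda /∅/ ok; σ2 onset /mj/ (3→5 rises), coda /∅/ ok → well-formed
[jpon] — violates constraint 3: syllable 1 onset /jp/: /j/ (glide, 5) → /p/ (stop, 1) does not rise → ill-formed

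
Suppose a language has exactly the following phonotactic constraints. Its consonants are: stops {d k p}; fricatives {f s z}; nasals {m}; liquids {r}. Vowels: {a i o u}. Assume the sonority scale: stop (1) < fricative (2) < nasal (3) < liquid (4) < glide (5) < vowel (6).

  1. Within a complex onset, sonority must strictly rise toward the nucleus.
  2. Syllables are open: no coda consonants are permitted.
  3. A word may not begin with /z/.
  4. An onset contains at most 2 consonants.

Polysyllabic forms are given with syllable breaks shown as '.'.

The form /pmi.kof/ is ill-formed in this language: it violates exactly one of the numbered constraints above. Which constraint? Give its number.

/pmi.kof/: syllable 2 coda /f/ has 1 consonant (> 0).
This is a violation of constraint 2: "Syllables are open: no coda consonants are permitted."
The remaining constraints (1, 3, 4) are satisfied.

2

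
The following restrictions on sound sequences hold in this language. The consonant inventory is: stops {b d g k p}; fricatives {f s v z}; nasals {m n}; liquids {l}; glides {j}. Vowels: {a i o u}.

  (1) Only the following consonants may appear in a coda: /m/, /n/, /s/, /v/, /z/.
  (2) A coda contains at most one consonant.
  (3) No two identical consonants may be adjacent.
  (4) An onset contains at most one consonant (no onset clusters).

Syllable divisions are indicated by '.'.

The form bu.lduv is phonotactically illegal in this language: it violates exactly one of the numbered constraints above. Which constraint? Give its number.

bu.lduv: syllable 2 onset /ld/ has 2 consonants (> 1).
This is a violation of constraint 4: "An onset contains at most one consonant (no onset clusters)."
The remaining constraints (1, 2, 3) are satisfied.

4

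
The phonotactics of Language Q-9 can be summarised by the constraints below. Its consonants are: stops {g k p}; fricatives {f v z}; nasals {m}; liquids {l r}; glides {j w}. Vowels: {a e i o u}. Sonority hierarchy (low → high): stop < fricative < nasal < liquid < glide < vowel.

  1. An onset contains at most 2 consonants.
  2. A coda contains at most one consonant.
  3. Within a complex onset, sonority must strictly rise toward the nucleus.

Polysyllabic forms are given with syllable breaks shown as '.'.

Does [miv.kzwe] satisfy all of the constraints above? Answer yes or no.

[miv.kzwe] — violates constraint 1: syllable 2 onset /kzw/ has 3 consonants (> 2) → illicit

no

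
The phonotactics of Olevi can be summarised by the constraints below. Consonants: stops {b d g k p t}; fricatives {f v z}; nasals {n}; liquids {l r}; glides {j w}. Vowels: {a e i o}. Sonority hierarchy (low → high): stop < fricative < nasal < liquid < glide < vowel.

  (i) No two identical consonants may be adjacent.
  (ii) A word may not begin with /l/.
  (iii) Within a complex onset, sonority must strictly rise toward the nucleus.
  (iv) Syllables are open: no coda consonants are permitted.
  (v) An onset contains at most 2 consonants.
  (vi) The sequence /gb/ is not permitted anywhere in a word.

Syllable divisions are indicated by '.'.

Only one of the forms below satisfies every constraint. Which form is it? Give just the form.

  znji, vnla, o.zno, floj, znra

znji — violates constraint (v): syllable 1 onset /znj/ has 3 consonants (> 2) → illicit
vnla — violates constraint (v): syllable 1 onset /vnl/ has 3 consonants (> 2) → illicit
o.zno — σ1 onset /∅/, coda /∅/ ok; σ2 onset /zn/ (2→3 rises), coda /∅/ ok → licit
floj — violates constraint (iv): syllable 1 coda /j/ has 1 consonant (> 0) → illicit
znra — violates constraint (v): syllable 1 onset /znr/ has 3 consonants (> 2) → illicit

o.zno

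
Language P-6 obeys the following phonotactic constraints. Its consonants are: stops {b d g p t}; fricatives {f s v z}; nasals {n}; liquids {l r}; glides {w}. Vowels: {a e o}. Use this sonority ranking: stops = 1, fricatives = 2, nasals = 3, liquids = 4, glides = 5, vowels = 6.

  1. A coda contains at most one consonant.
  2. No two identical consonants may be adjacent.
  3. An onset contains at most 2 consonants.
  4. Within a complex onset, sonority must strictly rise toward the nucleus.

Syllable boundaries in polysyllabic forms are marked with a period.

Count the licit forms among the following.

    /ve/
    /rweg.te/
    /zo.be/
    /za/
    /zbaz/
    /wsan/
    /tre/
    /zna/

/ve/ — σ1 onset /v/, coda /∅/ ok → licit
/rweg.te/ — σ1 onset /rw/ (4→5 rises), coda /g/ ok; σ2 onset /t/, coda /∅/ ok → licit
/zo.be/ — σ1 onset /z/, coda /∅/ ok; σ2 onset /b/, coda /∅/ ok → licit
/za/ — σ1 onset /z/, coda /∅/ ok → licit
/zbaz/ — violates constraint 4: syllable 1 onset /zb/: /z/ (fricative, 2) → /b/ (stop, 1) does not rise → illicit
/wsan/ — violates constraint 4: syllable 1 onset /ws/: /w/ (glide, 5) → /s/ (fricative, 2) does not rise → illicit
/tre/ — σ1 onset /tr/ (1→4 rises), coda /∅/ ok → licit
/zna/ — σ1 onset /zn/ (2→3 rises), coda /∅/ ok → licit
Licit: /ve/, /rweg.te/, /zo.be/, /za/, /tre/, /zna/ → 6.

6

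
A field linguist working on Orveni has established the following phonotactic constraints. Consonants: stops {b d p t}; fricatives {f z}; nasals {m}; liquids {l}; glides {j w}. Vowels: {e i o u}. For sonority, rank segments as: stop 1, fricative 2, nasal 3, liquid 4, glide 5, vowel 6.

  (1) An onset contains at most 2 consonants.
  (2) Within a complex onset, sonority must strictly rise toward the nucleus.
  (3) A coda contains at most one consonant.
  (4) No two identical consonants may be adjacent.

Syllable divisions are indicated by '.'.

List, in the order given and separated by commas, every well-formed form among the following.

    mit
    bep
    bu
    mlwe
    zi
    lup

mit — σ1 onset /m/, coda /t/ ok → well-formed
bep — σ1 onset /b/, coda /p/ ok → well-formed
bu — σ1 onset /b/, coda /∅/ ok → well-formed
mlwe — violates constraint 1: syllable 1 onset /mlw/ has 3 consonants (> 2) → ill-formed
zi — σ1 onset /z/, coda /∅/ ok → well-formed
lup — σ1 onset /l/, coda /p/ ok → well-formed

mit, bep, bu, zi, lup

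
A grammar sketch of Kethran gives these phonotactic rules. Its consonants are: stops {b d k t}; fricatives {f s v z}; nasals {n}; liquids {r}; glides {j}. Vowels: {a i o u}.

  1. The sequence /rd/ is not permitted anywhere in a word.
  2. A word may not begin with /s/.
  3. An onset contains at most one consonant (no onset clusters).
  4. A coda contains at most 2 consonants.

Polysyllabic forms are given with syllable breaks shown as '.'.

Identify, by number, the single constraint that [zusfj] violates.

[zusfj]: syllable 1 coda /sfj/ has 3 consonants (> 2).
This is a violation of constraint 4: "A coda contains at most 2 consonants."
The remaining constraints (1, 2, 3) are satisfied.

4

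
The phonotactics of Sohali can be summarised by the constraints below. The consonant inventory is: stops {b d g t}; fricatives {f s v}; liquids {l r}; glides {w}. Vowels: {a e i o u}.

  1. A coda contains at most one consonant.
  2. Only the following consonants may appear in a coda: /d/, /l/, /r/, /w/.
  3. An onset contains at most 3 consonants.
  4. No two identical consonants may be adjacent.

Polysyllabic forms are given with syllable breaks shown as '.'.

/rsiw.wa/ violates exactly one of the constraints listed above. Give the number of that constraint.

4

/rsiw.wa/: adjacent identical consonants /ww/.
This is a violation of constraint 4: "No two identical consonants may be adjacent."
The remaining constraints (1, 2, 3) are satisfied.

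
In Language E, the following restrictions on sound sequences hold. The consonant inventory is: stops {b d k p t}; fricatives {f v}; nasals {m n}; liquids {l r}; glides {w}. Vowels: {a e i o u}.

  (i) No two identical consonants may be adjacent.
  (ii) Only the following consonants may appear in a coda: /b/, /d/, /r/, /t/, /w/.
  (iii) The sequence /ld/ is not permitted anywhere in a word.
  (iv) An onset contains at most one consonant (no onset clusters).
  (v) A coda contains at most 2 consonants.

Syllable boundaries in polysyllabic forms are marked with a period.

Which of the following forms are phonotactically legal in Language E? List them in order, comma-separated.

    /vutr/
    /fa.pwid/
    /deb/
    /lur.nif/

/vutr/ — σ1 onset /v/, coda /tr/ (2C) ok → phonotactically legal
/fa.pwid/ — violates constraint (iv): syllable 2 onset /pw/ has 2 consonants (> 1) → phonotactically illegal
/deb/ — σ1 onset /d/, coda /b/ ok → phonotactically legal
/lur.nif/ — violates constraint (ii): syllable 2 coda contains /f/, which is not a licensed coda consonant → phonotactically illegal

/vutr/, /deb/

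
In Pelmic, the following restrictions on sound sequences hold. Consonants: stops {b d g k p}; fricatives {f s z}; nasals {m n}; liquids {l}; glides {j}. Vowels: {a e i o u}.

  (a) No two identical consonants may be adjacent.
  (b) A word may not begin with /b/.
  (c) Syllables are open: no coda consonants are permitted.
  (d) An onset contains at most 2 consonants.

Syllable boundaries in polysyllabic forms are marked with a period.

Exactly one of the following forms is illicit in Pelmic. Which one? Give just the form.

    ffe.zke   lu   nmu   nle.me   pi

ffe.zke — violates constraint (a): adjacent identical consonants /ff/ → illicit
lu — σ1 onset /l/, coda /∅/ ok → licit
nmu — σ1 onset /nm/ (2C), coda /∅/ ok → licit
nle.me — σ1 onset /nl/ (2C), coda /∅/ ok; σ2 onset /m/, coda /∅/ ok → licit
pi — σ1 onset /p/, coda /∅/ ok → licit

ffe.zke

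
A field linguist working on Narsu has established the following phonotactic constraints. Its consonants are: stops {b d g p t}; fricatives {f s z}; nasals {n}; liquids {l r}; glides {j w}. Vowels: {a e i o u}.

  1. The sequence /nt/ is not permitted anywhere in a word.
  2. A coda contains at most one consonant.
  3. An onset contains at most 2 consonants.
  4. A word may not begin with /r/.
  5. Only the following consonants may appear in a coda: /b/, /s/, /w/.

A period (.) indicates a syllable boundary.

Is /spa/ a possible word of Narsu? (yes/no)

yes

/spa/ — σ1 onset /sp/ (2C), coda /∅/ ok → well-formed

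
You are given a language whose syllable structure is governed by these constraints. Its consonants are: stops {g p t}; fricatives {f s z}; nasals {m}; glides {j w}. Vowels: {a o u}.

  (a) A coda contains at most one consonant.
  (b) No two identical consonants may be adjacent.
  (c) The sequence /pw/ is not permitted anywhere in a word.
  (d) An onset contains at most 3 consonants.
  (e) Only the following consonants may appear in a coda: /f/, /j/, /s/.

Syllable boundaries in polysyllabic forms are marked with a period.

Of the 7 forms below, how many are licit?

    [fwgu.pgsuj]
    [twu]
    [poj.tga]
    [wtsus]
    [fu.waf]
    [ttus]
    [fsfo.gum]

5

[fwgu.pgsuj] — σ1 onset /fwg/ (3C), coda /∅/ ok; σ2 onset /pgs/ (3C), coda /j/ ok → licit
[twu] — σ1 onset /tw/ (2C), coda /∅/ ok → licit
[poj.tga] — σ1 onset /p/, coda /j/ ok; σ2 onset /tg/ (2C), coda /∅/ ok → licit
[wtsus] — σ1 onset /wts/ (3C), coda /s/ ok → licit
[fu.waf] — σ1 onset /f/, coda /∅/ ok; σ2 onset /w/, coda /f/ ok → licit
[ttus] — violates constraint (b): adjacent identical consonants /tt/ → illicit
[fsfo.gum] — violates constraint (e): syllable 2 coda contains /m/, which is not a licensed coda consonant → illicit
Licit: [fwgu.pgsuj], [twu], [poj.tga], [wtsus], [fu.waf] → 5.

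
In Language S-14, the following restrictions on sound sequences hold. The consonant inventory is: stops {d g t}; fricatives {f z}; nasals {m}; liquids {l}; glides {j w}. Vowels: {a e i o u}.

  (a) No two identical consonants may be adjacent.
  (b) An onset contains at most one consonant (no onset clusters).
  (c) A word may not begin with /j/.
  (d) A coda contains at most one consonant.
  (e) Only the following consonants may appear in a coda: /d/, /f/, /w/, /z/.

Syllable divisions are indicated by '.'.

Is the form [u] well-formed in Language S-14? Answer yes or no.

[u] — σ1 onset /∅/, coda /∅/ ok → well-formed

yes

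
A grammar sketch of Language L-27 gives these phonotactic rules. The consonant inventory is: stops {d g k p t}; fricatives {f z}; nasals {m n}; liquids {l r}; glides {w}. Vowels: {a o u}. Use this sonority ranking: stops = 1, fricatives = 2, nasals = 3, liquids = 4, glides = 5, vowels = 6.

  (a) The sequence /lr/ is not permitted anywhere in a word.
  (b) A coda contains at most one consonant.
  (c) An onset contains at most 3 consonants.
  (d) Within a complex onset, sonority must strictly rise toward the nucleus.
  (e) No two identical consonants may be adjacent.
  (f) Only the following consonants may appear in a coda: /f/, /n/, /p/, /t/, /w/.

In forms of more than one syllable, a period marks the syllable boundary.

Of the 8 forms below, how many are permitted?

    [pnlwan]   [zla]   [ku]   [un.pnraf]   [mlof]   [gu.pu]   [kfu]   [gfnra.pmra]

[pnlwan] — violates constraint (c): syllable 1 onset /pnlw/ has 4 consonants (> 3) → not permitted
[zla] — σ1 onset /zl/ (2→4 rises), coda /∅/ ok → permitted
[ku] — σ1 onset /k/, coda /∅/ ok → permitted
[un.pnraf] — σ1 onset /∅/, coda /n/ ok; σ2 onset /pnr/ (1→3→4 rises), coda /f/ ok → permitted
[mlof] — σ1 onset /ml/ (3→4 rises), coda /f/ ok → permitted
[gu.pu] — σ1 onset /g/, coda /∅/ ok; σ2 onset /p/, coda /∅/ ok → permitted
[kfu] — σ1 onset /kf/ (1→2 rises), coda /∅/ ok → permitted
[gfnra.pmra] — violates constraint (c): syllable 1 onset /gfnr/ has 4 consonants (> 3) → not permitted
Permitted: [zla], [ku], [un.pnraf], [mlof], [gu.pu], [kfu] → 6.

6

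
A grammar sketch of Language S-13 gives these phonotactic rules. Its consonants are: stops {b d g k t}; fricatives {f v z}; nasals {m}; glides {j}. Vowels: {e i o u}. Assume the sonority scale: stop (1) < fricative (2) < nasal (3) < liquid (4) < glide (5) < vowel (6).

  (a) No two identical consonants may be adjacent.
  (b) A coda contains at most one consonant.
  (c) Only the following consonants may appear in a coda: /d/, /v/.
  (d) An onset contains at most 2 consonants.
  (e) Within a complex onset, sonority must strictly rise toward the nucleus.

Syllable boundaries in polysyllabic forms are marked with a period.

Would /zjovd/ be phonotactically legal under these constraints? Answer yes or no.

no

/zjovd/ — violates constraint (b): syllable 1 coda /vd/ has 2 consonants (> 1) → phonotactically illegal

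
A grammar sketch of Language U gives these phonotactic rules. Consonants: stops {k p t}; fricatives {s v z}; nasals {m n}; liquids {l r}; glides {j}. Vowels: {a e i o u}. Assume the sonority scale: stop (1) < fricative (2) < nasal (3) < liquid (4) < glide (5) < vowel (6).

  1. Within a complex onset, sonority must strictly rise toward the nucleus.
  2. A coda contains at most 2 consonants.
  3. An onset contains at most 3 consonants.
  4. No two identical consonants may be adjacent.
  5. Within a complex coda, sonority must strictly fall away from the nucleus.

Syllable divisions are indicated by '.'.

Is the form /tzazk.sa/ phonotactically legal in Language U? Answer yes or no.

yes

/tzazk.sa/ — σ1 onset /tz/ (1→2 rises), coda /zk/ (2→1 falls) ok; σ2 onset /s/, coda /∅/ ok → phonotactically legal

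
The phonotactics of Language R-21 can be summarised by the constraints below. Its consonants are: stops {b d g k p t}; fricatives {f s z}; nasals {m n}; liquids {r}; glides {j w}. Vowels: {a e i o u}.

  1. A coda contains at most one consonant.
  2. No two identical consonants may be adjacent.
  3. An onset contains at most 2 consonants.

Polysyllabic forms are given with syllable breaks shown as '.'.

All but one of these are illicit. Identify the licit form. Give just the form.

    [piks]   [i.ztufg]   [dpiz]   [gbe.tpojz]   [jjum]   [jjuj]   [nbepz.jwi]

[dpiz]

[piks] — violates constraint 1: syllable 1 coda /ks/ has 2 consonants (> 1) → illicit
[i.ztufg] — violates constraint 1: syllable 2 coda /fg/ has 2 consonants (> 1) → illicit
[dpiz] — σ1 onset /dp/ (2C), coda /z/ ok → licit
[gbe.tpojz] — violates constraint 1: syllable 2 coda /jz/ has 2 consonants (> 1) → illicit
[jjum] — violates constraint 2: adjacent identical consonants /jj/ → illicit
[jjuj] — violates constraint 2: adjacent identical consonants /jj/ → illicit
[nbepz.jwi] — violates constraint 1: syllable 1 coda /pz/ has 2 consonants (> 1) → illicit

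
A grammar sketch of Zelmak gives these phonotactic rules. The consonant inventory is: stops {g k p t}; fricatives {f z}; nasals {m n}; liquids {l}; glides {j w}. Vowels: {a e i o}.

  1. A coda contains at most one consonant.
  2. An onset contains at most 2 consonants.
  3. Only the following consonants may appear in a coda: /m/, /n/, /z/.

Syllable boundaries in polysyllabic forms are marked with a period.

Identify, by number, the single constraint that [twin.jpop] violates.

3

[twin.jpop]: syllable 2 coda contains /p/, which is not a licensed coda consonant.
This is a violation of constraint 3: "Only the following consonants may appear in a coda: /m/, /n/, /z/."
The remaining constraints (1, 2) are satisfied.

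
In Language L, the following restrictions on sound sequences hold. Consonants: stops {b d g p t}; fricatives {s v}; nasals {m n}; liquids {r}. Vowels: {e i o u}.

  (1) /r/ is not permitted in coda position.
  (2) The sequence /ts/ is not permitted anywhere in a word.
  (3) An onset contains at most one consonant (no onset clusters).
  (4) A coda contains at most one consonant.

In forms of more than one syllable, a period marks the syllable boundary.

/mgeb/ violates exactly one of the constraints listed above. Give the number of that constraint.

/mgeb/: syllable 1 onset /mg/ has 2 consonants (> 1).
This is a violation of constraint 3: "An onset contains at most one consonant (no onset clusters)."
The remaining constraints (1, 2, 4) are satisfied.

3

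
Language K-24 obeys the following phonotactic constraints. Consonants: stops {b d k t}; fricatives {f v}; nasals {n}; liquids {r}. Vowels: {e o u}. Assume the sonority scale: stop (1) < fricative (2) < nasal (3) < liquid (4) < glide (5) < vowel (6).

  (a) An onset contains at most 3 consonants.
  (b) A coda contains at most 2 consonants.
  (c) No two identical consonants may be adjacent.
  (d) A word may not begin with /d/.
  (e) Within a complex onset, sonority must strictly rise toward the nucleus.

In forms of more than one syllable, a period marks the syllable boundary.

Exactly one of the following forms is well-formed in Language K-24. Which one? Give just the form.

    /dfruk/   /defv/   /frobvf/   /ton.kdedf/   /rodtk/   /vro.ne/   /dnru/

/vro.ne/

/dfruk/ — violates constraint (d): word begins with /d/ → ill-formed
/defv/ — violates constraint (d): word begins with /d/ → ill-formed
/frobvf/ — violates constraint (b): syllable 1 coda /bvf/ has 3 consonants (> 2) → ill-formed
/ton.kdedf/ — violates constraint (e): syllable 2 onset /kd/: /k/ (stop, 1) → /d/ (stop, 1) does not rise → ill-formed
/rodtk/ — violates constraint (b): syllable 1 coda /dtk/ has 3 consonants (> 2) → ill-formed
/vro.ne/ — σ1 onset /vr/ (2→4 rises), coda /∅/ ok; σ2 onset /n/, coda /∅/ ok → well-formed
/dnru/ — violates constraint (d): word begins with /d/ → ill-formed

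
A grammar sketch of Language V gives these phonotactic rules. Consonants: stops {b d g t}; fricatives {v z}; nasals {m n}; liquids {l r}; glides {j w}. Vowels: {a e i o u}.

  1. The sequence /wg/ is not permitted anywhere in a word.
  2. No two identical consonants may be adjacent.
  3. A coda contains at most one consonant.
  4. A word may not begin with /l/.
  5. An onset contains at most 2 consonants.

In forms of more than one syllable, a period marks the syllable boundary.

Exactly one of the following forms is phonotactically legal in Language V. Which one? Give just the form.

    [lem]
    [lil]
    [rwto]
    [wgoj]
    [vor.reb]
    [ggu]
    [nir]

[lem] — violates constraint 4: word begins with /l/ → phonotactically illegal
[lil] — violates constraint 4: word begins with /l/ → phonotactically illegal
[rwto] — violates constraint 5: syllable 1 onset /rwt/ has 3 consonants (> 2) → phonotactically illegal
[wgoj] — violates constraint 1: contains banned sequence /wg/ → phonotactically illegal
[vor.reb] — violates constraint 2: adjacent identical consonants /rr/ → phonotactically illegal
[ggu] — violates constraint 2: adjacent identical consonants /gg/ → phonotactically illegal
[nir] — σ1 onset /n/, coda /r/ ok → phonotactically legal

[nir]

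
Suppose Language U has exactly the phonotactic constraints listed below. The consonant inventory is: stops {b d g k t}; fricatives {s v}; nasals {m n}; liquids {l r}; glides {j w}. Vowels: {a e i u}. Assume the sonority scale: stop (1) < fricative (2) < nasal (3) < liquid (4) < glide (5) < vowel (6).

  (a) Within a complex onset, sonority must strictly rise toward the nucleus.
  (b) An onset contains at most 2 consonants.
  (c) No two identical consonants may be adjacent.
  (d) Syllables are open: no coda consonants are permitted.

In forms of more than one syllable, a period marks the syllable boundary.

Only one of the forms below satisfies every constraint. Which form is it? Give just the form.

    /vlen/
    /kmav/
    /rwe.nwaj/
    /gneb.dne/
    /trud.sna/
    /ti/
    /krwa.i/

/vlen/ — violates constraint (d): syllable 1 coda /n/ has 1 consonant (> 0) → phonotactically illegal
/kmav/ — violates constraint (d): syllable 1 coda /v/ has 1 consonant (> 0) → phonotactically illegal
/rwe.nwaj/ — violates constraint (d): syllable 2 coda /j/ has 1 consonant (> 0) → phonotactically illegal
/gneb.dne/ — violates constraint (d): syllable 1 coda /b/ has 1 consonant (> 0) → phonotactically illegal
/trud.sna/ — violates constraint (d): syllable 1 coda /d/ has 1 consonant (> 0) → phonotactically illegal
/ti/ — σ1 onset /t/, coda /∅/ ok → phonotactically legal
/krwa.i/ — violates constraint (b): syllable 1 onset /krw/ has 3 consonants (> 2) → phonotactically illegal

/ti/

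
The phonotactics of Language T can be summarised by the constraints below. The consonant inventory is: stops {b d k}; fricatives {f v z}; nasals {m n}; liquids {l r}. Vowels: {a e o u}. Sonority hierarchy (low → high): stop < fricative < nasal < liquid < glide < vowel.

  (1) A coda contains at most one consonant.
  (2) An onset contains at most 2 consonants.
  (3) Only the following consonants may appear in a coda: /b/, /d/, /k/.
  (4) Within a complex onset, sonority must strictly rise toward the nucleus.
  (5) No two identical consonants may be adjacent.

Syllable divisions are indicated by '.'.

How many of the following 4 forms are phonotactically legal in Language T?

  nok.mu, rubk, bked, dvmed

nok.mu — σ1 onset /n/, coda /k/ ok; σ2 onset /m/, coda /∅/ ok → phonotactically legal
rubk — violates constraint 1: syllable 1 coda /bk/ has 2 consonants (> 1) → phonotactically illegal
bked — violates constraint 4: syllable 1 onset /bk/: /b/ (stop, 1) → /k/ (stop, 1) does not rise → phonotactically illegal
dvmed — violates constraint 2: syllable 1 onset /dvm/ has 3 consonants (> 2) → phonotactically illegal
Phonotactically legal: nok.mu → 1.

1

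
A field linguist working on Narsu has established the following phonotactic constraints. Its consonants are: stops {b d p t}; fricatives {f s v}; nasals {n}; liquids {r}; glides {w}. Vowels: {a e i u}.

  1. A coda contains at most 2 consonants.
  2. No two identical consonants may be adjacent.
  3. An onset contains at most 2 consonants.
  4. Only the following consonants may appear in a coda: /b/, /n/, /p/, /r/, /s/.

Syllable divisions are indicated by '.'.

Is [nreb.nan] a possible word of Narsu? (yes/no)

yes

[nreb.nan] — σ1 onset /nr/ (2C), coda /b/ ok; σ2 onset /n/, coda /n/ ok → well-formed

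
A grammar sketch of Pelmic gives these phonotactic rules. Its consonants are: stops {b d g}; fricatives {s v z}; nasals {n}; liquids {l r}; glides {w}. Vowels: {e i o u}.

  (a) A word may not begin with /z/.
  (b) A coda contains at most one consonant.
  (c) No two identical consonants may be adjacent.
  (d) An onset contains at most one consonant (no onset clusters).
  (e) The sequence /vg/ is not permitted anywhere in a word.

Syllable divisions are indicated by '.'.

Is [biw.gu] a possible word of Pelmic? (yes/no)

yes

[biw.gu] — σ1 onset /b/, coda /w/ ok; σ2 onset /g/, coda /∅/ ok → permitted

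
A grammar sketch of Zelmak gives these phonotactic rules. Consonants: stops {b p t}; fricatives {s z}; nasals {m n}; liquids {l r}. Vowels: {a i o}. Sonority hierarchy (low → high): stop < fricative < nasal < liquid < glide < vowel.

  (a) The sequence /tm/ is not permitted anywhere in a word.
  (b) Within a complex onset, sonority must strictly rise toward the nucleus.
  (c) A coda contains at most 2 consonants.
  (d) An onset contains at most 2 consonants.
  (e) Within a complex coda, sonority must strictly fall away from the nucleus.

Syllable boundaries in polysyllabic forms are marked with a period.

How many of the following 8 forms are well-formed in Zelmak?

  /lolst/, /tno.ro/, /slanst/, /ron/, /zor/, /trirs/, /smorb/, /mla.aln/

6

/lolst/ — violates constraint (c): syllable 1 coda /lst/ has 3 consonants (> 2) → ill-formed
/tno.ro/ — σ1 onset /tn/ (1→3 rises), coda /∅/ ok; σ2 onset /r/, coda /∅/ ok → well-formed
/slanst/ — violates constraint (c): syllable 1 coda /nst/ has 3 consonants (> 2) → ill-formed
/ron/ — σ1 onset /r/, coda /n/ ok → well-formed
/zor/ — σ1 onset /z/, coda /r/ ok → well-formed
/trirs/ — σ1 onset /tr/ (1→4 rises), coda /rs/ (4→2 falls) ok → well-formed
/smorb/ — σ1 onset /sm/ (2→3 rises), coda /rb/ (4→1 falls) ok → well-formed
/mla.aln/ — σ1 onset /ml/ (3→4 rises), coda /∅/ ok; σ2 onset /∅/, coda /ln/ (4→3 falls) ok → well-formed
Well-formed: /tno.ro/, /ron/, /zor/, /trirs/, /smorb/, /mla.aln/ → 6.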